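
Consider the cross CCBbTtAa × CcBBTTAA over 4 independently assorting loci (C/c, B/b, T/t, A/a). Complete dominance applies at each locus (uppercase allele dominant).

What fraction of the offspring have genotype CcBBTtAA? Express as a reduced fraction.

P(CcBBTtAA) = 1/16

CCBbTtAa gametes: CBTA×2, CBTa×2, CBtA×2, CBta×2, CbTA×2, CbTa×2, CbtA×2, Cbta×2
CcBBTTAA gametes: CBTA×8, cBTA×8
CCBbTtAa×CcBBTTAA grid (16·16=256): CCBBTTAA=16 CCBBTTAa=16 CCBBTtAA=16 CCBBTtAa=16 CCBbTTAA=16 CCBbTTAa=16 CCBbTtAA=16 CCBbTtAa=16 CcBBTTAA=16 CcBBTTAa=16 CcBBTtAA=16 CcBBTtAa=16 CcBbTTAA=16 CcBbTTAa=16 CcBbTtAA=16 CcBbTtAa=16
CcBBTtAA hits 16/256; gcd=16; 16÷16/256÷16 = 1/16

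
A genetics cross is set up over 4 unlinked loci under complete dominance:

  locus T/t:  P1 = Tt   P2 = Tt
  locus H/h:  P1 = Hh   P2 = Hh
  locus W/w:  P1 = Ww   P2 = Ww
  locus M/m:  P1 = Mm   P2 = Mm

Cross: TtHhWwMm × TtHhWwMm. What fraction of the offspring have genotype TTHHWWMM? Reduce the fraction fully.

P(TTHHWWMM) = 1/256

TtHhWwMm gametes: THWM×1, THWm×1, THwM×1, THwm×1, ThWM×1, ThWm×1, ThwM×1, Thwm×1, tHWM×1, tHWm×1, tHwM×1, tHwm×1, thWM×1, thWm×1, thwM×1, thwm×1
TtHhWwMm gametes: THWM×1, THWm×1, THwM×1, THwm×1, ThWM×1, ThWm×1, ThwM×1, Thwm×1, tHWM×1, tHWm×1, tHwM×1, tHwm×1, thWM×1, thWm×1, thwM×1, thwm×1
TtHhWwMm×TtHhWwMm grid (16·16=256): TTHHWWMM=1 TTHHWWMm=2 TTHHWWmm=1 TTHHWwMM=2 TTHHWwMm=4 TTHHWwmm=2 TTHHwwMM=1 TTHHwwMm=2 TTHHwwmm=1 TTHhWWMM=2 TTHhWWMm=4 TTHhWWmm=2 TTHhWwMM=4 TTHhWwMm=8 TTHhWwmm=4 TTHhwwMM=2 TTHhwwMm=4 TTHhwwmm=2 TThhWWMM=1 TThhWWMm=2 TThhWWmm=1 TThhWwMM=2 TThhWwMm=4 TThhWwmm=2 TThhwwMM=1 TThhwwMm=2 TThhwwmm=1 TtHHWWMM=2 TtHHWWMm=4 TtHHWWmm=2 TtHHWwMM=4 TtHHWwMm=8 TtHHWwmm=4 TtHHwwMM=2 TtHHwwMm=4 TtHHwwmm=2 TtHhWWMM=4 TtHhWWMm=8 TtHhWWmm=4 TtHhWwMM=8 TtHhWwMm=16 TtHhWwmm=8 TtHhwwMM=4 TtHhwwMm=8 TtHhwwmm=4 TthhWWMM=2 TthhWWMm=4 TthhWWmm=2 TthhWwMM=4 TthhWwMm=8 TthhWwmm=4 TthhwwMM=2 TthhwwMm=4 Tthhwwmm=2 ttHHWWMM=1 ttHHWWMm=2 ttHHWWmm=1 ttHHWwMM=2 ttHHWwMm=4 ttHHWwmm=2 ttHHwwMM=1 ttHHwwMm=2 ttHHwwmm=1 ttHhWWMM=2 ttHhWWMm=4 ttHhWWmm=2 ttHhWwMM=4 ttHhWwMm=8 ttHhWwmm=4 ttHhwwMM=2 ttHhwwMm=4 ttHhwwmm=2 tthhWWMM=1 tthhWWMm=2 tthhWWmm=1 tthhWwMM=2 tthhWwMm=4 tthhWwmm=2 tthhwwMM=1 tthhwwMm=2 tthhwwmm=1
TTHHWWMM hits 1/256; gcd=1; 1÷1/256÷1 = 1/256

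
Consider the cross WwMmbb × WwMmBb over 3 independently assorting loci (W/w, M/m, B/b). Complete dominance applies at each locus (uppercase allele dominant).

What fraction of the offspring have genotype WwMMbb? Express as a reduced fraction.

P(WwMMbb) = 1/16

WwMmbb gametes: WMb×2, Wmb×2, wMb×2, wmb×2
WwMmBb gametes: WMB×1, WMb×1, WmB×1, Wmb×1, wMB×1, wMb×1, wmB×1, wmb×1
WwMmbb×WwMmBb grid (8·8=64): WWMMBb=2 WWMMbb=2 WWMmBb=4 WWMmbb=4 WWmmBb=2 WWmmbb=2 WwMMBb=4 WwMMbb=4 WwMmBb=8 WwMmbb=8 WwmmBb=4 Wwmmbb=4 wwMMBb=2 wwMMbb=2 wwMmBb=4 wwMmbb=4 wwmmBb=2 wwmmbb=2
WwMMbb hits 4/64; gcd=4; 4÷4/64÷4 = 1/16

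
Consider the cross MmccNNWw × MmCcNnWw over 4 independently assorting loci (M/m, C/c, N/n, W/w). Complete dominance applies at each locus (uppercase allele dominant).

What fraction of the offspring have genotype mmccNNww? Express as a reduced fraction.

P(mmccNNww) = 1/64

MmccNNWw gametes: McNW×4, McNw×4, mcNW×4, mcNw×4
MmCcNnWw gametes: MCNW×1, MCNw×1, MCnW×1, MCnw×1, McNW×1, McNw×1, McnW×1, Mcnw×1, mCNW×1, mCNw×1, mCnW×1, mCnw×1, mcNW×1, mcNw×1, mcnW×1, mcnw×1
MmccNNWw×MmCcNnWw grid (16·16=256): MMCcNNWW=4 MMCcNNWw=8 MMCcNNww=4 MMCcNnWW=4 MMCcNnWw=8 MMCcNnww=4 MMccNNWW=4 MMccNNWw=8 MMccNNww=4 MMccNnWW=4 MMccNnWw=8 MMccNnww=4 MmCcNNWW=8 MmCcNNWw=16 MmCcNNww=8 MmCcNnWW=8 MmCcNnWw=16 MmCcNnww=8 MmccNNWW=8 MmccNNWw=16 MmccNNww=8 MmccNnWW=8 MmccNnWw=16 MmccNnww=8 mmCcNNWW=4 mmCcNNWw=8 mmCcNNww=4 mmCcNnWW=4 mmCcNnWw=8 mmCcNnww=4 mmccNNWW=4 mmccNNWw=8 mmccNNww=4 mmccNnWW=4 mmccNnWw=8 mmccNnww=4
mmccNNww hits 4/256; gcd=4; 4÷4/256÷4 = 1/64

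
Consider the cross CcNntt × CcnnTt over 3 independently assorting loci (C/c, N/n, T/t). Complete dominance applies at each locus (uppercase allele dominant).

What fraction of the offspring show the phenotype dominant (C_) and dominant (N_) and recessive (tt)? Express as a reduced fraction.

P(C_ N_ tt) = 3/16

CcNntt gametes: CNt×2, Cnt×2, cNt×2, cnt×2
CcnnTt gametes: CnT×2, Cnt×2, cnT×2, cnt×2
CcNntt×CcnnTt grid (8·8=64): CCNnTt=4 CCNntt=4 CCnnTt=4 CCnntt=4 CcNnTt=8 CcNntt=8 CcnnTt=8 Ccnntt=8 ccNnTt=4 ccNntt=4 ccnnTt=4 ccnntt=4
C_ N_ tt hits 12/64; gcd=4; 12÷4/64÷4 = 3/16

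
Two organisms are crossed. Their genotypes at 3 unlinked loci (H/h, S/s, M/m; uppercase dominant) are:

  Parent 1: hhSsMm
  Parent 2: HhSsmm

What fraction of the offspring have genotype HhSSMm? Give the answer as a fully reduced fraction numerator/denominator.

hhSsMm gametes: hSM×2, hSm×2, hsM×2, hsm×2
HhSsmm gametes: HSm×2, Hsm×2, hSm×2, hsm×2
hhSsMm×HhSsmm grid (8·8=64): HhSSMm=4 HhSSmm=4 HhSsMm=8 HhSsmm=8 HhssMm=4 Hhssmm=4 hhSSMm=4 hhSSmm=4 hhSsMm=8 hhSsmm=8 hhssMm=4 hhssmm=4
HhSSMm hits 4/64; gcd=4; 4÷4/64÷4 = 1/16

P(HhSSMm) = 1/16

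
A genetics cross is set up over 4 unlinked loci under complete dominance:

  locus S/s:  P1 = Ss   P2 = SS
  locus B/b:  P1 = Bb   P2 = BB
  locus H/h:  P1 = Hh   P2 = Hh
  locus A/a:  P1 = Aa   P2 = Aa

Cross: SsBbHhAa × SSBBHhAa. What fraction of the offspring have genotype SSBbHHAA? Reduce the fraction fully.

SsBbHhAa gametes: SBHA×1, SBHa×1, SBhA×1, SBha×1, SbHA×1, SbHa×1, SbhA×1, Sbha×1, sBHA×1, sBHa×1, sBhA×1, sBha×1, sbHA×1, sbHa×1, sbhA×1, sbha×1
SSBBHhAa gametes: SBHA×4, SBHa×4, SBhA×4, SBha×4
SsBbHhAa×SSBBHhAa grid (16·16=256): SSBBHHAA=4 SSBBHHAa=8 SSBBHHaa=4 SSBBHhAA=8 SSBBHhAa=16 SSBBHhaa=8 SSBBhhAA=4 SSBBhhAa=8 SSBBhhaa=4 SSBbHHAA=4 SSBbHHAa=8 SSBbHHaa=4 SSBbHhAA=8 SSBbHhAa=16 SSBbHhaa=8 SSBbhhAA=4 SSBbhhAa=8 SSBbhhaa=4 SsBBHHAA=4 SsBBHHAa=8 SsBBHHaa=4 SsBBHhAA=8 SsBBHhAa=16 SsBBHhaa=8 SsBBhhAA=4 SsBBhhAa=8 SsBBhhaa=4 SsBbHHAA=4 SsBbHHAa=8 SsBbHHaa=4 SsBbHhAA=8 SsBbHhAa=16 SsBbHhaa=8 SsBbhhAA=4 SsBbhhAa=8 SsBbhhaa=4
SSBbHHAA hits 4/256; gcd=4; 4÷4/256÷4 = 1/64

P(SSBbHHAA) = 1/64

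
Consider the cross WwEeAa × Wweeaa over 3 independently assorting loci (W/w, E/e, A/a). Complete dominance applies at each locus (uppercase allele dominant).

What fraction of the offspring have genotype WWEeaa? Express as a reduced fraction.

P(WWEeaa) = 1/16

WwEeAa gametes: WEA×1, WEa×1, WeA×1, Wea×1, wEA×1, wEa×1, weA×1, wea×1
Wweeaa gametes: Wea×4, wea×4
WwEeAa×Wweeaa grid (8·8=64): WWEeAa=4 WWEeaa=4 WWeeAa=4 WWeeaa=4 WwEeAa=8 WwEeaa=8 WweeAa=8 Wweeaa=8 wwEeAa=4 wwEeaa=4 wweeAa=4 wweeaa=4
WWEeaa hits 4/64; gcd=4; 4÷4/64÷4 = 1/16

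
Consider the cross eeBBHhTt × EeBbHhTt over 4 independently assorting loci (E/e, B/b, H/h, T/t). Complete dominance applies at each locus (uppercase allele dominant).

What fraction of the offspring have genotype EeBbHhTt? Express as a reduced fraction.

P(EeBbHhTt) = 1/16

eeBBHhTt gametes: eBHT×4, eBHt×4, eBhT×4, eBht×4
EeBbHhTt gametes: EBHT×1, EBHt×1, EBhT×1, EBht×1, EbHT×1, EbHt×1, EbhT×1, Ebht×1, eBHT×1, eBHt×1, eBhT×1, eBht×1, ebHT×1, ebHt×1, ebhT×1, ebht×1
eeBBHhTt×EeBbHhTt grid (16·16=256): EeBBHHTT=4 EeBBHHTt=8 EeBBHHtt=4 EeBBHhTT=8 EeBBHhTt=16 EeBBHhtt=8 EeBBhhTT=4 EeBBhhTt=8 EeBBhhtt=4 EeBbHHTT=4 EeBbHHTt=8 EeBbHHtt=4 EeBbHhTT=8 EeBbHhTt=16 EeBbHhtt=8 EeBbhhTT=4 EeBbhhTt=8 EeBbhhtt=4 eeBBHHTT=4 eeBBHHTt=8 eeBBHHtt=4 eeBBHhTT=8 eeBBHhTt=16 eeBBHhtt=8 eeBBhhTT=4 eeBBhhTt=8 eeBBhhtt=4 eeBbHHTT=4 eeBbHHTt=8 eeBbHHtt=4 eeBbHhTT=8 eeBbHhTt=16 eeBbHhtt=8 eeBbhhTT=4 eeBbhhTt=8 eeBbhhtt=4
EeBbHhTt hits 16/256; gcd=16; 16÷16/256÷16 = 1/16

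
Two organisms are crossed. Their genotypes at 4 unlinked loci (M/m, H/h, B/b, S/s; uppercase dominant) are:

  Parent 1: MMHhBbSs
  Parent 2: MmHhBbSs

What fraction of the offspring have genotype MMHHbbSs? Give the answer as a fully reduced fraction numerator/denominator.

P(MMHHbbSs) = 1/64

MMHhBbSs gametes: MHBS×2, MHBs×2, MHbS×2, MHbs×2, MhBS×2, MhBs×2, MhbS×2, Mhbs×2
MmHhBbSs gametes: MHBS×1, MHBs×1, MHbS×1, MHbs×1, MhBS×1, MhBs×1, MhbS×1, Mhbs×1, mHBS×1, mHBs×1, mHbS×1, mHbs×1, mhBS×1, mhBs×1, mhbS×1, mhbs×1
MMHhBbSs×MmHhBbSs grid (16·16=256): MMHHBBSS=2 MMHHBBSs=4 MMHHBBss=2 MMHHBbSS=4 MMHHBbSs=8 MMHHBbss=4 MMHHbbSS=2 MMHHbbSs=4 MMHHbbss=2 MMHhBBSS=4 MMHhBBSs=8 MMHhBBss=4 MMHhBbSS=8 MMHhBbSs=16 MMHhBbss=8 MMHhbbSS=4 MMHhbbSs=8 MMHhbbss=4 MMhhBBSS=2 MMhhBBSs=4 MMhhBBss=2 MMhhBbSS=4 MMhhBbSs=8 MMhhBbss=4 MMhhbbSS=2 MMhhbbSs=4 MMhhbbss=2 MmHHBBSS=2 MmHHBBSs=4 MmHHBBss=2 MmHHBbSS=4 MmHHBbSs=8 MmHHBbss=4 MmHHbbSS=2 MmHHbbSs=4 MmHHbbss=2 MmHhBBSS=4 MmHhBBSs=8 MmHhBBss=4 MmHhBbSS=8 MmHhBbSs=16 MmHhBbss=8 MmHhbbSS=4 MmHhbbSs=8 MmHhbbss=4 MmhhBBSS=2 MmhhBBSs=4 MmhhBBss=2 MmhhBbSS=4 MmhhBbSs=8 MmhhBbss=4 MmhhbbSS=2 MmhhbbSs=4 Mmhhbbss=2
MMHHbbSs hits 4/256; gcd=4; 4÷4/256÷4 = 1/64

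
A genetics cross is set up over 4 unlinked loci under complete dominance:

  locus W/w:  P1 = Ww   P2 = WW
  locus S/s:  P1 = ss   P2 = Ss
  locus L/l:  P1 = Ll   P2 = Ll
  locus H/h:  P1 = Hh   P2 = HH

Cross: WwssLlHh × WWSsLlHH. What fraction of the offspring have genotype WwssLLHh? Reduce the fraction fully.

P(WwssLLHh) = 1/32

WwssLlHh gametes: WsLH×2, WsLh×2, WslH×2, Wslh×2, wsLH×2, wsLh×2, wslH×2, wslh×2
WWSsLlHH gametes: WSLH×4, WSlH×4, WsLH×4, WslH×4
WwssLlHh×WWSsLlHH grid (16·16=256): WWSsLLHH=8 WWSsLLHh=8 WWSsLlHH=16 WWSsLlHh=16 WWSsllHH=8 WWSsllHh=8 WWssLLHH=8 WWssLLHh=8 WWssLlHH=16 WWssLlHh=16 WWssllHH=8 WWssllHh=8 WwSsLLHH=8 WwSsLLHh=8 WwSsLlHH=16 WwSsLlHh=16 WwSsllHH=8 WwSsllHh=8 WwssLLHH=8 WwssLLHh=8 WwssLlHH=16 WwssLlHh=16 WwssllHH=8 WwssllHh=8
WwssLLHh hits 8/256; gcd=8; 8÷8/256÷8 = 1/32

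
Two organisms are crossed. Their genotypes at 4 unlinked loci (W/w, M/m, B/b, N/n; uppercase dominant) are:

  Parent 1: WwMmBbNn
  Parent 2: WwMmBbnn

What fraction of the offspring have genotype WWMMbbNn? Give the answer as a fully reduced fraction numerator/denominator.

WwMmBbNn gametes: WMBN×1, WMBn×1, WMbN×1, WMbn×1, WmBN×1, WmBn×1, WmbN×1, Wmbn×1, wMBN×1, wMBn×1, wMbN×1, wMbn×1, wmBN×1, wmBn×1, wmbN×1, wmbn×1
WwMmBbnn gametes: WMBn×2, WMbn×2, WmBn×2, Wmbn×2, wMBn×2, wMbn×2, wmBn×2, wmbn×2
WwMmBbNn×WwMmBbnn grid (16·16=256): WWMMBBNn=2 WWMMBBnn=2 WWMMBbNn=4 WWMMBbnn=4 WWMMbbNn=2 WWMMbbnn=2 WWMmBBNn=4 WWMmBBnn=4 WWMmBbNn=8 WWMmBbnn=8 WWMmbbNn=4 WWMmbbnn=4 WWmmBBNn=2 WWmmBBnn=2 WWmmBbNn=4 WWmmBbnn=4 WWmmbbNn=2 WWmmbbnn=2 WwMMBBNn=4 WwMMBBnn=4 WwMMBbNn=8 WwMMBbnn=8 WwMMbbNn=4 WwMMbbnn=4 WwMmBBNn=8 WwMmBBnn=8 WwMmBbNn=16 WwMmBbnn=16 WwMmbbNn=8 WwMmbbnn=8 WwmmBBNn=4 WwmmBBnn=4 WwmmBbNn=8 WwmmBbnn=8 WwmmbbNn=4 Wwmmbbnn=4 wwMMBBNn=2 wwMMBBnn=2 wwMMBbNn=4 wwMMBbnn=4 wwMMbbNn=2 wwMMbbnn=2 wwMmBBNn=4 wwMmBBnn=4 wwMmBbNn=8 wwMmBbnn=8 wwMmbbNn=4 wwMmbbnn=4 wwmmBBNn=2 wwmmBBnn=2 wwmmBbNn=4 wwmmBbnn=4 wwmmbbNn=2 wwmmbbnn=2
WWMMbbNn hits 2/256; gcd=2; 2÷2/256÷2 = 1/128

P(WWMMbbNn) = 1/128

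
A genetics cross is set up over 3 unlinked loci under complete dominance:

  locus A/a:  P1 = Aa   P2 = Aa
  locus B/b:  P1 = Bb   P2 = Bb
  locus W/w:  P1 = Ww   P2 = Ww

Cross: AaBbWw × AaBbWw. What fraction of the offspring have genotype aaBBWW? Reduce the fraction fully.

P(aaBBWW) = 1/64

AaBbWw gametes: ABW×1, ABw×1, AbW×1, Abw×1, aBW×1, aBw×1, abW×1, abw×1
AaBbWw gametes: ABW×1, ABw×1, AbW×1, Abw×1, aBW×1, aBw×1, abW×1, abw×1
AaBbWw×AaBbWw grid (8·8=64): AABBWW=1 AABBWw=2 AABBww=1 AABbWW=2 AABbWw=4 AABbww=2 AAbbWW=1 AAbbWw=2 AAbbww=1 AaBBWW=2 AaBBWw=4 AaBBww=2 AaBbWW=4 AaBbWw=8 AaBbww=4 AabbWW=2 AabbWw=4 Aabbww=2 aaBBWW=1 aaBBWw=2 aaBBww=1 aaBbWW=2 aaBbWw=4 aaBbww=2 aabbWW=1 aabbWw=2 aabbww=1
aaBBWW hits 1/64; gcd=1; 1÷1/64÷1 = 1/64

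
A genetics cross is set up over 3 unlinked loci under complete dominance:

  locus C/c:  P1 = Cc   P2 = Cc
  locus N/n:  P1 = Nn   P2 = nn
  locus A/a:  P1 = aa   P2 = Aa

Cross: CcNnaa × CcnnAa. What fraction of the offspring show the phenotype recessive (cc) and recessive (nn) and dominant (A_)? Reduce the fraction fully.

P(cc nn A_) = 1/16

CcNnaa gametes: CNa×2, Cna×2, cNa×2, cna×2
CcnnAa gametes: CnA×2, Cna×2, cnA×2, cna×2
CcNnaa×CcnnAa grid (8·8=64): CCNnAa=4 CCNnaa=4 CCnnAa=4 CCnnaa=4 CcNnAa=8 CcNnaa=8 CcnnAa=8 Ccnnaa=8 ccNnAa=4 ccNnaa=4 ccnnAa=4 ccnnaa=4
cc nn A_ hits 4/64; gcd=4; 4÷4/64÷4 = 1/16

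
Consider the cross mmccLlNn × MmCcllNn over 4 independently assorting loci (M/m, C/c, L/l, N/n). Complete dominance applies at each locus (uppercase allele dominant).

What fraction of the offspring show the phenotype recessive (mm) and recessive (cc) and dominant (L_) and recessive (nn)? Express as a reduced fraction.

mmccLlNn gametes: mcLN×4, mcLn×4, mclN×4, mcln×4
MmCcllNn gametes: MClN×2, MCln×2, MclN×2, Mcln×2, mClN×2, mCln×2, mclN×2, mcln×2
mmccLlNn×MmCcllNn grid (16·16=256): MmCcLlNN=8 MmCcLlNn=16 MmCcLlnn=8 MmCcllNN=8 MmCcllNn=16 MmCcllnn=8 MmccLlNN=8 MmccLlNn=16 MmccLlnn=8 MmccllNN=8 MmccllNn=16 Mmccllnn=8 mmCcLlNN=8 mmCcLlNn=16 mmCcLlnn=8 mmCcllNN=8 mmCcllNn=16 mmCcllnn=8 mmccLlNN=8 mmccLlNn=16 mmccLlnn=8 mmccllNN=8 mmccllNn=16 mmccllnn=8
mm cc L_ nn hits 8/256; gcd=8; 8÷8/256÷8 = 1/32

P(mm cc L_ nn) = 1/32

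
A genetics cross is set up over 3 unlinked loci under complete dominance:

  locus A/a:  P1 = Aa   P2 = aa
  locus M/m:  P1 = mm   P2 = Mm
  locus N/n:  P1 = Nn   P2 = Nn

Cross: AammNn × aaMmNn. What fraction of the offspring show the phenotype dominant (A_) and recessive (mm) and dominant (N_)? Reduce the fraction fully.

AammNn gametes: AmN×2, Amn×2, amN×2, amn×2
aaMmNn gametes: aMN×2, aMn×2, amN×2, amn×2
AammNn×aaMmNn grid (8·8=64): AaMmNN=4 AaMmNn=8 AaMmnn=4 AammNN=4 AammNn=8 Aammnn=4 aaMmNN=4 aaMmNn=8 aaMmnn=4 aammNN=4 aammNn=8 aammnn=4
A_ mm N_ hits 12/64; gcd=4; 12÷4/64÷4 = 3/16

P(A_ mm N_) = 3/16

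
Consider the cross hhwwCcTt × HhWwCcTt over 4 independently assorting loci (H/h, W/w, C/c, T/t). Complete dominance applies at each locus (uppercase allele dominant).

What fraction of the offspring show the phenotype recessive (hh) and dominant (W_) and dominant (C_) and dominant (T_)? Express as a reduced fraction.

hhwwCcTt gametes: hwCT×4, hwCt×4, hwcT×4, hwct×4
HhWwCcTt gametes: HWCT×1, HWCt×1, HWcT×1, HWct×1, HwCT×1, HwCt×1, HwcT×1, Hwct×1, hWCT×1, hWCt×1, hWcT×1, hWct×1, hwCT×1, hwCt×1, hwcT×1, hwct×1
hhwwCcTt×HhWwCcTt grid (16·16=256): HhWwCCTT=4 HhWwCCTt=8 HhWwCCtt=4 HhWwCcTT=8 HhWwCcTt=16 HhWwCctt=8 HhWwccTT=4 HhWwccTt=8 HhWwcctt=4 HhwwCCTT=4 HhwwCCTt=8 HhwwCCtt=4 HhwwCcTT=8 HhwwCcTt=16 HhwwCctt=8 HhwwccTT=4 HhwwccTt=8 Hhwwcctt=4 hhWwCCTT=4 hhWwCCTt=8 hhWwCCtt=4 hhWwCcTT=8 hhWwCcTt=16 hhWwCctt=8 hhWwccTT=4 hhWwccTt=8 hhWwcctt=4 hhwwCCTT=4 hhwwCCTt=8 hhwwCCtt=4 hhwwCcTT=8 hhwwCcTt=16 hhwwCctt=8 hhwwccTT=4 hhwwccTt=8 hhwwcctt=4
hh W_ C_ T_ hits 36/256; gcd=4; 36÷4/256÷4 = 9/64

P(hh W_ C_ T_) = 9/64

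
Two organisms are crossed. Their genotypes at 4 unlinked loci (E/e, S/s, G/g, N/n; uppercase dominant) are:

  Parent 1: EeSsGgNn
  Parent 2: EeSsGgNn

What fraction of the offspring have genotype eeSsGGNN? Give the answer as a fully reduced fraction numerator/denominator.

P(eeSsGGNN) = 1/128

EeSsGgNn gametes: ESGN×1, ESGn×1, ESgN×1, ESgn×1, EsGN×1, EsGn×1, EsgN×1, Esgn×1, eSGN×1, eSGn×1, eSgN×1, eSgn×1, esGN×1, esGn×1, esgN×1, esgn×1
EeSsGgNn gametes: ESGN×1, ESGn×1, ESgN×1, ESgn×1, EsGN×1, EsGn×1, EsgN×1, Esgn×1, eSGN×1, eSGn×1, eSgN×1, eSgn×1, esGN×1, esGn×1, esgN×1, esgn×1
EeSsGgNn×EeSsGgNn grid (16·16=256): EESSGGNN=1 EESSGGNn=2 EESSGGnn=1 EESSGgNN=2 EESSGgNn=4 EESSGgnn=2 EESSggNN=1 EESSggNn=2 EESSggnn=1 EESsGGNN=2 EESsGGNn=4 EESsGGnn=2 EESsGgNN=4 EESsGgNn=8 EESsGgnn=4 EESsggNN=2 EESsggNn=4 EESsggnn=2 EEssGGNN=1 EEssGGNn=2 EEssGGnn=1 EEssGgNN=2 EEssGgNn=4 EEssGgnn=2 EEssggNN=1 EEssggNn=2 EEssggnn=1 EeSSGGNN=2 EeSSGGNn=4 EeSSGGnn=2 EeSSGgNN=4 EeSSGgNn=8 EeSSGgnn=4 EeSSggNN=2 EeSSggNn=4 EeSSggnn=2 EeSsGGNN=4 EeSsGGNn=8 EeSsGGnn=4 EeSsGgNN=8 EeSsGgNn=16 EeSsGgnn=8 EeSsggNN=4 EeSsggNn=8 EeSsggnn=4 EessGGNN=2 EessGGNn=4 EessGGnn=2 EessGgNN=4 EessGgNn=8 EessGgnn=4 EessggNN=2 EessggNn=4 Eessggnn=2 eeSSGGNN=1 eeSSGGNn=2 eeSSGGnn=1 eeSSGgNN=2 eeSSGgNn=4 eeSSGgnn=2 eeSSggNN=1 eeSSggNn=2 eeSSggnn=1 eeSsGGNN=2 eeSsGGNn=4 eeSsGGnn=2 eeSsGgNN=4 eeSsGgNn=8 eeSsGgnn=4 eeSsggNN=2 eeSsggNn=4 eeSsggnn=2 eessGGNN=1 eessGGNn=2 eessGGnn=1 eessGgNN=2 eessGgNn=4 eessGgnn=2 eessggNN=1 eessggNn=2 eessggnn=1
eeSsGGNN hits 2/256; gcd=2; 2÷2/256÷2 = 1/128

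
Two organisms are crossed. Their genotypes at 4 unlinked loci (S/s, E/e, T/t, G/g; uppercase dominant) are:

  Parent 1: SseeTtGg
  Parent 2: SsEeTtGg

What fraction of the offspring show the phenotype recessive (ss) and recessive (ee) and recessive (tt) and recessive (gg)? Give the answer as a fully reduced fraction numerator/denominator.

SseeTtGg gametes: SeTG×2, SeTg×2, SetG×2, Setg×2, seTG×2, seTg×2, setG×2, setg×2
SsEeTtGg gametes: SETG×1, SETg×1, SEtG×1, SEtg×1, SeTG×1, SeTg×1, SetG×1, Setg×1, sETG×1, sETg×1, sEtG×1, sEtg×1, seTG×1, seTg×1, setG×1, setg×1
SseeTtGg×SsEeTtGg grid (16·16=256): SSEeTTGG=2 SSEeTTGg=4 SSEeTTgg=2 SSEeTtGG=4 SSEeTtGg=8 SSEeTtgg=4 SSEettGG=2 SSEettGg=4 SSEettgg=2 SSeeTTGG=2 SSeeTTGg=4 SSeeTTgg=2 SSeeTtGG=4 SSeeTtGg=8 SSeeTtgg=4 SSeettGG=2 SSeettGg=4 SSeettgg=2 SsEeTTGG=4 SsEeTTGg=8 SsEeTTgg=4 SsEeTtGG=8 SsEeTtGg=16 SsEeTtgg=8 SsEettGG=4 SsEettGg=8 SsEettgg=4 SseeTTGG=4 SseeTTGg=8 SseeTTgg=4 SseeTtGG=8 SseeTtGg=16 SseeTtgg=8 SseettGG=4 SseettGg=8 Sseettgg=4 ssEeTTGG=2 ssEeTTGg=4 ssEeTTgg=2 ssEeTtGG=4 ssEeTtGg=8 ssEeTtgg=4 ssEettGG=2 ssEettGg=4 ssEettgg=2 sseeTTGG=2 sseeTTGg=4 sseeTTgg=2 sseeTtGG=4 sseeTtGg=8 sseeTtgg=4 sseettGG=2 sseettGg=4 sseettgg=2
ss ee tt gg hits 2/256; gcd=2; 2÷2/256÷2 = 1/128

P(ss ee tt gg) = 1/128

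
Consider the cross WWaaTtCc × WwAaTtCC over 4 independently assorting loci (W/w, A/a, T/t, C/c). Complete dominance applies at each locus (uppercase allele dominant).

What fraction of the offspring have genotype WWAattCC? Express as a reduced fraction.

WWaaTtCc gametes: WaTC×4, WaTc×4, WatC×4, Watc×4
WwAaTtCC gametes: WATC×2, WAtC×2, WaTC×2, WatC×2, wATC×2, wAtC×2, waTC×2, watC×2
WWaaTtCc×WwAaTtCC grid (16·16=256): WWAaTTCC=8 WWAaTTCc=8 WWAaTtCC=16 WWAaTtCc=16 WWAattCC=8 WWAattCc=8 WWaaTTCC=8 WWaaTTCc=8 WWaaTtCC=16 WWaaTtCc=16 WWaattCC=8 WWaattCc=8 WwAaTTCC=8 WwAaTTCc=8 WwAaTtCC=16 WwAaTtCc=16 WwAattCC=8 WwAattCc=8 WwaaTTCC=8 WwaaTTCc=8 WwaaTtCC=16 WwaaTtCc=16 WwaattCC=8 WwaattCc=8
WWAattCC hits 8/256; gcd=8; 8÷8/256÷8 = 1/32

P(WWAattCC) = 1/32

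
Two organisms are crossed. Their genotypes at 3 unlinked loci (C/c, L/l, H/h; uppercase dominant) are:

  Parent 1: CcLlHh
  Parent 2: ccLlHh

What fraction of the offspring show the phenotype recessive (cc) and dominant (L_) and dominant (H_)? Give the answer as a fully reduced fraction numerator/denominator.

P(cc L_ H_) = 9/32

CcLlHh gametes: CLH×1, CLh×1, ClH×1, Clh×1, cLH×1, cLh×1, clH×1, clh×1
ccLlHh gametes: cLH×2, cLh×2, clH×2, clh×2
CcLlHh×ccLlHh grid (8·8=64): CcLLHH=2 CcLLHh=4 CcLLhh=2 CcLlHH=4 CcLlHh=8 CcLlhh=4 CcllHH=2 CcllHh=4 Ccllhh=2 ccLLHH=2 ccLLHh=4 ccLLhh=2 ccLlHH=4 ccLlHh=8 ccLlhh=4 ccllHH=2 ccllHh=4 ccllhh=2
cc L_ H_ hits 18/64; gcd=2; 18÷2/64÷2 = 9/32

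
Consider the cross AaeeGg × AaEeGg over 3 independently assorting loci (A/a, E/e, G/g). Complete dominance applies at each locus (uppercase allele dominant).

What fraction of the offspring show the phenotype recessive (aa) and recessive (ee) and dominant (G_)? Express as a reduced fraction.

P(aa ee G_) = 3/32

AaeeGg gametes: AeG×2, Aeg×2, aeG×2, aeg×2
AaEeGg gametes: AEG×1, AEg×1, AeG×1, Aeg×1, aEG×1, aEg×1, aeG×1, aeg×1
AaeeGg×AaEeGg grid (8·8=64): AAEeGG=2 AAEeGg=4 AAEegg=2 AAeeGG=2 AAeeGg=4 AAeegg=2 AaEeGG=4 AaEeGg=8 AaEegg=4 AaeeGG=4 AaeeGg=8 Aaeegg=4 aaEeGG=2 aaEeGg=4 aaEegg=2 aaeeGG=2 aaeeGg=4 aaeegg=2
aa ee G_ hits 6/64; gcd=2; 6÷2/64÷2 = 3/32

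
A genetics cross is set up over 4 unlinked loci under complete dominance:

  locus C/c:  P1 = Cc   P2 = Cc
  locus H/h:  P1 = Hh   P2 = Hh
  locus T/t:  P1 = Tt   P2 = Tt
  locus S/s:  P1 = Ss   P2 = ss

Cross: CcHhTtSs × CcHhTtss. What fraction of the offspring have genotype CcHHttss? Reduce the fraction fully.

CcHhTtSs gametes: CHTS×1, CHTs×1, CHtS×1, CHts×1, ChTS×1, ChTs×1, ChtS×1, Chts×1, cHTS×1, cHTs×1, cHtS×1, cHts×1, chTS×1, chTs×1, chtS×1, chts×1
CcHhTtss gametes: CHTs×2, CHts×2, ChTs×2, Chts×2, cHTs×2, cHts×2, chTs×2, chts×2
CcHhTtSs×CcHhTtss grid (16·16=256): CCHHTTSs=2 CCHHTTss=2 CCHHTtSs=4 CCHHTtss=4 CCHHttSs=2 CCHHttss=2 CCHhTTSs=4 CCHhTTss=4 CCHhTtSs=8 CCHhTtss=8 CCHhttSs=4 CCHhttss=4 CChhTTSs=2 CChhTTss=2 CChhTtSs=4 CChhTtss=4 CChhttSs=2 CChhttss=2 CcHHTTSs=4 CcHHTTss=4 CcHHTtSs=8 CcHHTtss=8 CcHHttSs=4 CcHHttss=4 CcHhTTSs=8 CcHhTTss=8 CcHhTtSs=16 CcHhTtss=16 CcHhttSs=8 CcHhttss=8 CchhTTSs=4 CchhTTss=4 CchhTtSs=8 CchhTtss=8 CchhttSs=4 Cchhttss=4 ccHHTTSs=2 ccHHTTss=2 ccHHTtSs=4 ccHHTtss=4 ccHHttSs=2 ccHHttss=2 ccHhTTSs=4 ccHhTTss=4 ccHhTtSs=8 ccHhTtss=8 ccHhttSs=4 ccHhttss=4 cchhTTSs=2 cchhTTss=2 cchhTtSs=4 cchhTtss=4 cchhttSs=2 cchhttss=2
CcHHttss hits 4/256; gcd=4; 4÷4/256÷4 = 1/64

P(CcHHttss) = 1/64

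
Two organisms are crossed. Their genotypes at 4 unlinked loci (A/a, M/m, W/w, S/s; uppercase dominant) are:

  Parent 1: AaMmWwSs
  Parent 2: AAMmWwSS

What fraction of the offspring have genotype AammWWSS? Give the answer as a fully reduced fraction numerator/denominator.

AaMmWwSs gametes: AMWS×1, AMWs×1, AMwS×1, AMws×1, AmWS×1, AmWs×1, AmwS×1, Amws×1, aMWS×1, aMWs×1, aMwS×1, aMws×1, amWS×1, amWs×1, amwS×1, amws×1
AAMmWwSS gametes: AMWS×4, AMwS×4, AmWS×4, AmwS×4
AaMmWwSs×AAMmWwSS grid (16·16=256): AAMMWWSS=4 AAMMWWSs=4 AAMMWwSS=8 AAMMWwSs=8 AAMMwwSS=4 AAMMwwSs=4 AAMmWWSS=8 AAMmWWSs=8 AAMmWwSS=16 AAMmWwSs=16 AAMmwwSS=8 AAMmwwSs=8 AAmmWWSS=4 AAmmWWSs=4 AAmmWwSS=8 AAmmWwSs=8 AAmmwwSS=4 AAmmwwSs=4 AaMMWWSS=4 AaMMWWSs=4 AaMMWwSS=8 AaMMWwSs=8 AaMMwwSS=4 AaMMwwSs=4 AaMmWWSS=8 AaMmWWSs=8 AaMmWwSS=16 AaMmWwSs=16 AaMmwwSS=8 AaMmwwSs=8 AammWWSS=4 AammWWSs=4 AammWwSS=8 AammWwSs=8 AammwwSS=4 AammwwSs=4
AammWWSS hits 4/256; gcd=4; 4÷4/256÷4 = 1/64

P(AammWWSS) = 1/64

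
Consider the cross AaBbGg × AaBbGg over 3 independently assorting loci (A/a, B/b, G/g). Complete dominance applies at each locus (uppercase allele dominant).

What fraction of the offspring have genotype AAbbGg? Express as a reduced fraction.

AaBbGg gametes: ABG×1, ABg×1, AbG×1, Abg×1, aBG×1, aBg×1, abG×1, abg×1
AaBbGg gametes: ABG×1, ABg×1, AbG×1, Abg×1, aBG×1, aBg×1, abG×1, abg×1
AaBbGg×AaBbGg grid (8·8=64): AABBGG=1 AABBGg=2 AABBgg=1 AABbGG=2 AABbGg=4 AABbgg=2 AAbbGG=1 AAbbGg=2 AAbbgg=1 AaBBGG=2 AaBBGg=4 AaBBgg=2 AaBbGG=4 AaBbGg=8 AaBbgg=4 AabbGG=2 AabbGg=4 Aabbgg=2 aaBBGG=1 aaBBGg=2 aaBBgg=1 aaBbGG=2 aaBbGg=4 aaBbgg=2 aabbGG=1 aabbGg=2 aabbgg=1
AAbbGg hits 2/64; gcd=2; 2÷2/64÷2 = 1/32

P(AAbbGg) = 1/32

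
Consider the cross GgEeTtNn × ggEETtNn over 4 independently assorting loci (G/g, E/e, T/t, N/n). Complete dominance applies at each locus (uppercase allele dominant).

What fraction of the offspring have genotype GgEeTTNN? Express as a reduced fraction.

P(GgEeTTNN) = 1/64

GgEeTtNn gametes: GETN×1, GETn×1, GEtN×1, GEtn×1, GeTN×1, GeTn×1, GetN×1, Getn×1, gETN×1, gETn×1, gEtN×1, gEtn×1, geTN×1, geTn×1, getN×1, getn×1
ggEETtNn gametes: gETN×4, gETn×4, gEtN×4, gEtn×4
GgEeTtNn×ggEETtNn grid (16·16=256): GgEETTNN=4 GgEETTNn=8 GgEETTnn=4 GgEETtNN=8 GgEETtNn=16 GgEETtnn=8 GgEEttNN=4 GgEEttNn=8 GgEEttnn=4 GgEeTTNN=4 GgEeTTNn=8 GgEeTTnn=4 GgEeTtNN=8 GgEeTtNn=16 GgEeTtnn=8 GgEettNN=4 GgEettNn=8 GgEettnn=4 ggEETTNN=4 ggEETTNn=8 ggEETTnn=4 ggEETtNN=8 ggEETtNn=16 ggEETtnn=8 ggEEttNN=4 ggEEttNn=8 ggEEttnn=4 ggEeTTNN=4 ggEeTTNn=8 ggEeTTnn=4 ggEeTtNN=8 ggEeTtNn=16 ggEeTtnn=8 ggEettNN=4 ggEettNn=8 ggEettnn=4
GgEeTTNN hits 4/256; gcd=4; 4÷4/256÷4 = 1/64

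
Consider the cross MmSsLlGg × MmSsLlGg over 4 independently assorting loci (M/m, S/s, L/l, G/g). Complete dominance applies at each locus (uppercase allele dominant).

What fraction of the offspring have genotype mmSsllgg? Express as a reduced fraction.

P(mmSsllgg) = 1/128

MmSsLlGg gametes: MSLG×1, MSLg×1, MSlG×1, MSlg×1, MsLG×1, MsLg×1, MslG×1, Mslg×1, mSLG×1, mSLg×1, mSlG×1, mSlg×1, msLG×1, msLg×1, mslG×1, mslg×1
MmSsLlGg gametes: MSLG×1, MSLg×1, MSlG×1, MSlg×1, MsLG×1, MsLg×1, MslG×1, Mslg×1, mSLG×1, mSLg×1, mSlG×1, mSlg×1, msLG×1, msLg×1, mslG×1, mslg×1
MmSsLlGg×MmSsLlGg grid (16·16=256): MMSSLLGG=1 MMSSLLGg=2 MMSSLLgg=1 MMSSLlGG=2 MMSSLlGg=4 MMSSLlgg=2 MMSSllGG=1 MMSSllGg=2 MMSSllgg=1 MMSsLLGG=2 MMSsLLGg=4 MMSsLLgg=2 MMSsLlGG=4 MMSsLlGg=8 MMSsLlgg=4 MMSsllGG=2 MMSsllGg=4 MMSsllgg=2 MMssLLGG=1 MMssLLGg=2 MMssLLgg=1 MMssLlGG=2 MMssLlGg=4 MMssLlgg=2 MMssllGG=1 MMssllGg=2 MMssllgg=1 MmSSLLGG=2 MmSSLLGg=4 MmSSLLgg=2 MmSSLlGG=4 MmSSLlGg=8 MmSSLlgg=4 MmSSllGG=2 MmSSllGg=4 MmSSllgg=2 MmSsLLGG=4 MmSsLLGg=8 MmSsLLgg=4 MmSsLlGG=8 MmSsLlGg=16 MmSsLlgg=8 MmSsllGG=4 MmSsllGg=8 MmSsllgg=4 MmssLLGG=2 MmssLLGg=4 MmssLLgg=2 MmssLlGG=4 MmssLlGg=8 MmssLlgg=4 MmssllGG=2 MmssllGg=4 Mmssllgg=2 mmSSLLGG=1 mmSSLLGg=2 mmSSLLgg=1 mmSSLlGG=2 mmSSLlGg=4 mmSSLlgg=2 mmSSllGG=1 mmSSllGg=2 mmSSllgg=1 mmSsLLGG=2 mmSsLLGg=4 mmSsLLgg=2 mmSsLlGG=4 mmSsLlGg=8 mmSsLlgg=4 mmSsllGG=2 mmSsllGg=4 mmSsllgg=2 mmssLLGG=1 mmssLLGg=2 mmssLLgg=1 mmssLlGG=2 mmssLlGg=4 mmssLlgg=2 mmssllGG=1 mmssllGg=2 mmssllgg=1
mmSsllgg hits 2/256; gcd=2; 2÷2/256÷2 = 1/128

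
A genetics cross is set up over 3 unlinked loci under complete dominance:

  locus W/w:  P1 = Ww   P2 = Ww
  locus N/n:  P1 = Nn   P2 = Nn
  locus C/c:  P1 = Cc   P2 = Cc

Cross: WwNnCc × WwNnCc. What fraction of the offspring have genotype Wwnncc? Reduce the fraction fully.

WwNnCc gametes: WNC×1, WNc×1, WnC×1, Wnc×1, wNC×1, wNc×1, wnC×1, wnc×1
WwNnCc gametes: WNC×1, WNc×1, WnC×1, Wnc×1, wNC×1, wNc×1, wnC×1, wnc×1
WwNnCc×WwNnCc grid (8·8=64): WWNNCC=1 WWNNCc=2 WWNNcc=1 WWNnCC=2 WWNnCc=4 WWNncc=2 WWnnCC=1 WWnnCc=2 WWnncc=1 WwNNCC=2 WwNNCc=4 WwNNcc=2 WwNnCC=4 WwNnCc=8 WwNncc=4 WwnnCC=2 WwnnCc=4 Wwnncc=2 wwNNCC=1 wwNNCc=2 wwNNcc=1 wwNnCC=2 wwNnCc=4 wwNncc=2 wwnnCC=1 wwnnCc=2 wwnncc=1
Wwnncc hits 2/64; gcd=2; 2÷2/64÷2 = 1/32

P(Wwnncc) = 1/32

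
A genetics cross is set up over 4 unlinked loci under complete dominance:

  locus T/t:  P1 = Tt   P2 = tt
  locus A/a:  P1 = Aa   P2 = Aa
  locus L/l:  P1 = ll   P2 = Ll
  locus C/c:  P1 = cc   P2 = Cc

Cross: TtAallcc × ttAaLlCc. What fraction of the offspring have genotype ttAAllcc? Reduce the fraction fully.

TtAallcc gametes: TAlc×4, Talc×4, tAlc×4, talc×4
ttAaLlCc gametes: tALC×2, tALc×2, tAlC×2, tAlc×2, taLC×2, taLc×2, talC×2, talc×2
TtAallcc×ttAaLlCc grid (16·16=256): TtAALlCc=8 TtAALlcc=8 TtAAllCc=8 TtAAllcc=8 TtAaLlCc=16 TtAaLlcc=16 TtAallCc=16 TtAallcc=16 TtaaLlCc=8 TtaaLlcc=8 TtaallCc=8 Ttaallcc=8 ttAALlCc=8 ttAALlcc=8 ttAAllCc=8 ttAAllcc=8 ttAaLlCc=16 ttAaLlcc=16 ttAallCc=16 ttAallcc=16 ttaaLlCc=8 ttaaLlcc=8 ttaallCc=8 ttaallcc=8
ttAAllcc hits 8/256; gcd=8; 8÷8/256÷8 = 1/32

P(ttAAllcc) = 1/32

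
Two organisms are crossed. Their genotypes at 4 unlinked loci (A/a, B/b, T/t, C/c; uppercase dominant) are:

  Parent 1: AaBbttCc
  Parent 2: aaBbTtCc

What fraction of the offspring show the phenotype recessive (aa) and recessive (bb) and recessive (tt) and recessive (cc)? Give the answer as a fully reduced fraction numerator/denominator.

AaBbttCc gametes: ABtC×2, ABtc×2, AbtC×2, Abtc×2, aBtC×2, aBtc×2, abtC×2, abtc×2
aaBbTtCc gametes: aBTC×2, aBTc×2, aBtC×2, aBtc×2, abTC×2, abTc×2, abtC×2, abtc×2
AaBbttCc×aaBbTtCc grid (16·16=256): AaBBTtCC=4 AaBBTtCc=8 AaBBTtcc=4 AaBBttCC=4 AaBBttCc=8 AaBBttcc=4 AaBbTtCC=8 AaBbTtCc=16 AaBbTtcc=8 AaBbttCC=8 AaBbttCc=16 AaBbttcc=8 AabbTtCC=4 AabbTtCc=8 AabbTtcc=4 AabbttCC=4 AabbttCc=8 Aabbttcc=4 aaBBTtCC=4 aaBBTtCc=8 aaBBTtcc=4 aaBBttCC=4 aaBBttCc=8 aaBBttcc=4 aaBbTtCC=8 aaBbTtCc=16 aaBbTtcc=8 aaBbttCC=8 aaBbttCc=16 aaBbttcc=8 aabbTtCC=4 aabbTtCc=8 aabbTtcc=4 aabbttCC=4 aabbttCc=8 aabbttcc=4
aa bb tt cc hits 4/256; gcd=4; 4÷4/256÷4 = 1/64

P(aa bb tt cc) = 1/64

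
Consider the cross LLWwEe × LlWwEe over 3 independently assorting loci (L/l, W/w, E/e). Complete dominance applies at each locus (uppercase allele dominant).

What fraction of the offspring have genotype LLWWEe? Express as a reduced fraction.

P(LLWWEe) = 1/16

LLWwEe gametes: LWE×2, LWe×2, LwE×2, Lwe×2
LlWwEe gametes: LWE×1, LWe×1, LwE×1, Lwe×1, lWE×1, lWe×1, lwE×1, lwe×1
LLWwEe×LlWwEe grid (8·8=64): LLWWEE=2 LLWWEe=4 LLWWee=2 LLWwEE=4 LLWwEe=8 LLWwee=4 LLwwEE=2 LLwwEe=4 LLwwee=2 LlWWEE=2 LlWWEe=4 LlWWee=2 LlWwEE=4 LlWwEe=8 LlWwee=4 LlwwEE=2 LlwwEe=4 Llwwee=2
LLWWEe hits 4/64; gcd=4; 4÷4/64÷4 = 1/16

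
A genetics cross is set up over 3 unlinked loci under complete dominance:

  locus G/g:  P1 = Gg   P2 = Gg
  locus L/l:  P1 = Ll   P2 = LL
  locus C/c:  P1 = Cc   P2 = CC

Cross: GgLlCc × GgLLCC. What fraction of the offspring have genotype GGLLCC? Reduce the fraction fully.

GgLlCc gametes: GLC×1, GLc×1, GlC×1, Glc×1, gLC×1, gLc×1, glC×1, glc×1
GgLLCC gametes: GLC×4, gLC×4
GgLlCc×GgLLCC grid (8·8=64): GGLLCC=4 GGLLCc=4 GGLlCC=4 GGLlCc=4 GgLLCC=8 GgLLCc=8 GgLlCC=8 GgLlCc=8 ggLLCC=4 ggLLCc=4 ggLlCC=4 ggLlCc=4
GGLLCC hits 4/64; gcd=4; 4÷4/64÷4 = 1/16

P(GGLLCC) = 1/16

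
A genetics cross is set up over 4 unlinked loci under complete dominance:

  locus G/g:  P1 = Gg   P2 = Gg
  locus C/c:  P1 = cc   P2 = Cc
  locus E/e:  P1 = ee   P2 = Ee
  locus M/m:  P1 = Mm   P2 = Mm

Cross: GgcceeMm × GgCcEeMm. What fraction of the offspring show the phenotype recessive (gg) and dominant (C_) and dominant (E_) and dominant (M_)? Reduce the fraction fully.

GgcceeMm gametes: GceM×4, Gcem×4, gceM×4, gcem×4
GgCcEeMm gametes: GCEM×1, GCEm×1, GCeM×1, GCem×1, GcEM×1, GcEm×1, GceM×1, Gcem×1, gCEM×1, gCEm×1, gCeM×1, gCem×1, gcEM×1, gcEm×1, gceM×1, gcem×1
GgcceeMm×GgCcEeMm grid (16·16=256): GGCcEeMM=4 GGCcEeMm=8 GGCcEemm=4 GGCceeMM=4 GGCceeMm=8 GGCceemm=4 GGccEeMM=4 GGccEeMm=8 GGccEemm=4 GGcceeMM=4 GGcceeMm=8 GGcceemm=4 GgCcEeMM=8 GgCcEeMm=16 GgCcEemm=8 GgCceeMM=8 GgCceeMm=16 GgCceemm=8 GgccEeMM=8 GgccEeMm=16 GgccEemm=8 GgcceeMM=8 GgcceeMm=16 Ggcceemm=8 ggCcEeMM=4 ggCcEeMm=8 ggCcEemm=4 ggCceeMM=4 ggCceeMm=8 ggCceemm=4 ggccEeMM=4 ggccEeMm=8 ggccEemm=4 ggcceeMM=4 ggcceeMm=8 ggcceemm=4
gg C_ E_ M_ hits 12/256; gcd=4; 12÷4/256÷4 = 3/64

P(gg C_ E_ M_) = 3/64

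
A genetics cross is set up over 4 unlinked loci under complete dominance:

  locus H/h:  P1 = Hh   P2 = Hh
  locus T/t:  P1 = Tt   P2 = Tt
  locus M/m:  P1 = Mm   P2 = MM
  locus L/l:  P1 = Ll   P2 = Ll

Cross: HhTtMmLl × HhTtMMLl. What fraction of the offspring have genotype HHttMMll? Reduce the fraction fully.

P(HHttMMll) = 1/128

HhTtMmLl gametes: HTML×1, HTMl×1, HTmL×1, HTml×1, HtML×1, HtMl×1, HtmL×1, Html×1, hTML×1, hTMl×1, hTmL×1, hTml×1, htML×1, htMl×1, htmL×1, html×1
HhTtMMLl gametes: HTML×2, HTMl×2, HtML×2, HtMl×2, hTML×2, hTMl×2, htML×2, htMl×2
HhTtMmLl×HhTtMMLl grid (16·16=256): HHTTMMLL=2 HHTTMMLl=4 HHTTMMll=2 HHTTMmLL=2 HHTTMmLl=4 HHTTMmll=2 HHTtMMLL=4 HHTtMMLl=8 HHTtMMll=4 HHTtMmLL=4 HHTtMmLl=8 HHTtMmll=4 HHttMMLL=2 HHttMMLl=4 HHttMMll=2 HHttMmLL=2 HHttMmLl=4 HHttMmll=2 HhTTMMLL=4 HhTTMMLl=8 HhTTMMll=4 HhTTMmLL=4 HhTTMmLl=8 HhTTMmll=4 HhTtMMLL=8 HhTtMMLl=16 HhTtMMll=8 HhTtMmLL=8 HhTtMmLl=16 HhTtMmll=8 HhttMMLL=4 HhttMMLl=8 HhttMMll=4 HhttMmLL=4 HhttMmLl=8 HhttMmll=4 hhTTMMLL=2 hhTTMMLl=4 hhTTMMll=2 hhTTMmLL=2 hhTTMmLl=4 hhTTMmll=2 hhTtMMLL=4 hhTtMMLl=8 hhTtMMll=4 hhTtMmLL=4 hhTtMmLl=8 hhTtMmll=4 hhttMMLL=2 hhttMMLl=4 hhttMMll=2 hhttMmLL=2 hhttMmLl=4 hhttMmll=2
HHttMMll hits 2/256; gcd=2; 2÷2/256÷2 = 1/128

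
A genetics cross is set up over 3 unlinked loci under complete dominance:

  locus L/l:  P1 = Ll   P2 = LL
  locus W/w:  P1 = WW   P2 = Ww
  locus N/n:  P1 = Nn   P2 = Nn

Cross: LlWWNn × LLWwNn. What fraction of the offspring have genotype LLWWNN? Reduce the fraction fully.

LlWWNn gametes: LWN×2, LWn×2, lWN×2, lWn×2
LLWwNn gametes: LWN×2, LWn×2, LwN×2, Lwn×2
LlWWNn×LLWwNn grid (8·8=64): LLWWNN=4 LLWWNn=8 LLWWnn=4 LLWwNN=4 LLWwNn=8 LLWwnn=4 LlWWNN=4 LlWWNn=8 LlWWnn=4 LlWwNN=4 LlWwNn=8 LlWwnn=4
LLWWNN hits 4/64; gcd=4; 4÷4/64÷4 = 1/16

P(LLWWNN) = 1/16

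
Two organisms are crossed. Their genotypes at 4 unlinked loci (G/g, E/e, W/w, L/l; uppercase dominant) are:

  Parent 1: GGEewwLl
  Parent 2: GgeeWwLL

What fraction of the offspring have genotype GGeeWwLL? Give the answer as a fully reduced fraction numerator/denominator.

P(GGeeWwLL) = 1/16

GGEewwLl gametes: GEwL×4, GEwl×4, GewL×4, Gewl×4
GgeeWwLL gametes: GeWL×4, GewL×4, geWL×4, gewL×4
GGEewwLl×GgeeWwLL grid (16·16=256): GGEeWwLL=16 GGEeWwLl=16 GGEewwLL=16 GGEewwLl=16 GGeeWwLL=16 GGeeWwLl=16 GGeewwLL=16 GGeewwLl=16 GgEeWwLL=16 GgEeWwLl=16 GgEewwLL=16 GgEewwLl=16 GgeeWwLL=16 GgeeWwLl=16 GgeewwLL=16 GgeewwLl=16
GGeeWwLL hits 16/256; gcd=16; 16÷16/256÷16 = 1/16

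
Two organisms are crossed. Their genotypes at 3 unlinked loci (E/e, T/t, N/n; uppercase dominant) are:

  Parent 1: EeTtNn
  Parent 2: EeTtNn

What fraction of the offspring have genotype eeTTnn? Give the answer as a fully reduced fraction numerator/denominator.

P(eeTTnn) = 1/64

EeTtNn gametes: ETN×1, ETn×1, EtN×1, Etn×1, eTN×1, eTn×1, etN×1, etn×1
EeTtNn gametes: ETN×1, ETn×1, EtN×1, Etn×1, eTN×1, eTn×1, etN×1, etn×1
EeTtNn×EeTtNn grid (8·8=64): EETTNN=1 EETTNn=2 EETTnn=1 EETtNN=2 EETtNn=4 EETtnn=2 EEttNN=1 EEttNn=2 EEttnn=1 EeTTNN=2 EeTTNn=4 EeTTnn=2 EeTtNN=4 EeTtNn=8 EeTtnn=4 EettNN=2 EettNn=4 Eettnn=2 eeTTNN=1 eeTTNn=2 eeTTnn=1 eeTtNN=2 eeTtNn=4 eeTtnn=2 eettNN=1 eettNn=2 eettnn=1
eeTTnn hits 1/64; gcd=1; 1÷1/64÷1 = 1/64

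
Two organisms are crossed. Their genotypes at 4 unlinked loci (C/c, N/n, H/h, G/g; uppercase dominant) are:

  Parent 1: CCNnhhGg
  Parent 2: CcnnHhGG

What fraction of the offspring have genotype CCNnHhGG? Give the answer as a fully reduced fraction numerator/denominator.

CCNnhhGg gametes: CNhG×4, CNhg×4, CnhG×4, Cnhg×4
CcnnHhGG gametes: CnHG×4, CnhG×4, cnHG×4, cnhG×4
CCNnhhGg×CcnnHhGG grid (16·16=256): CCNnHhGG=16 CCNnHhGg=16 CCNnhhGG=16 CCNnhhGg=16 CCnnHhGG=16 CCnnHhGg=16 CCnnhhGG=16 CCnnhhGg=16 CcNnHhGG=16 CcNnHhGg=16 CcNnhhGG=16 CcNnhhGg=16 CcnnHhGG=16 CcnnHhGg=16 CcnnhhGG=16 CcnnhhGg=16
CCNnHhGG hits 16/256; gcd=16; 16÷16/256÷16 = 1/16

P(CCNnHhGG) = 1/16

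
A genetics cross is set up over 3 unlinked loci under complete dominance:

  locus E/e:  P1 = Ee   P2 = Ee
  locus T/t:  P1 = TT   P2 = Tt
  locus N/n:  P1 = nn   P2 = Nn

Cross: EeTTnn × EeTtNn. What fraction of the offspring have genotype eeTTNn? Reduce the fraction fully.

P(eeTTNn) = 1/16

EeTTnn gametes: ETn×4, eTn×4
EeTtNn gametes: ETN×1, ETn×1, EtN×1, Etn×1, eTN×1, eTn×1, etN×1, etn×1
EeTTnn×EeTtNn grid (8·8=64): EETTNn=4 EETTnn=4 EETtNn=4 EETtnn=4 EeTTNn=8 EeTTnn=8 EeTtNn=8 EeTtnn=8 eeTTNn=4 eeTTnn=4 eeTtNn=4 eeTtnn=4
eeTTNn hits 4/64; gcd=4; 4÷4/64÷4 = 1/16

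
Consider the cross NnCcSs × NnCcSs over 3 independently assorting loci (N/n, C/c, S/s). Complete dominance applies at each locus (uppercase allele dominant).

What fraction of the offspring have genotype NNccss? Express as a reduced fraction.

NnCcSs gametes: NCS×1, NCs×1, NcS×1, Ncs×1, nCS×1, nCs×1, ncS×1, ncs×1
NnCcSs gametes: NCS×1, NCs×1, NcS×1, Ncs×1, nCS×1, nCs×1, ncS×1, ncs×1
NnCcSs×NnCcSs grid (8·8=64): NNCCSS=1 NNCCSs=2 NNCCss=1 NNCcSS=2 NNCcSs=4 NNCcss=2 NNccSS=1 NNccSs=2 NNccss=1 NnCCSS=2 NnCCSs=4 NnCCss=2 NnCcSS=4 NnCcSs=8 NnCcss=4 NnccSS=2 NnccSs=4 Nnccss=2 nnCCSS=1 nnCCSs=2 nnCCss=1 nnCcSS=2 nnCcSs=4 nnCcss=2 nnccSS=1 nnccSs=2 nnccss=1
NNccss hits 1/64; gcd=1; 1÷1/64÷1 = 1/64

P(NNccss) = 1/64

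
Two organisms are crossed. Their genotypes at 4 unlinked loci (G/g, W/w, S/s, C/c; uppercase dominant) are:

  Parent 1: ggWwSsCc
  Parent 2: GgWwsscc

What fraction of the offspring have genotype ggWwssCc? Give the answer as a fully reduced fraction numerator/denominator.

P(ggWwssCc) = 1/16

ggWwSsCc gametes: gWSC×2, gWSc×2, gWsC×2, gWsc×2, gwSC×2, gwSc×2, gwsC×2, gwsc×2
GgWwsscc gametes: GWsc×4, Gwsc×4, gWsc×4, gwsc×4
ggWwSsCc×GgWwsscc grid (16·16=256): GgWWSsCc=8 GgWWSscc=8 GgWWssCc=8 GgWWsscc=8 GgWwSsCc=16 GgWwSscc=16 GgWwssCc=16 GgWwsscc=16 GgwwSsCc=8 GgwwSscc=8 GgwwssCc=8 Ggwwsscc=8 ggWWSsCc=8 ggWWSscc=8 ggWWssCc=8 ggWWsscc=8 ggWwSsCc=16 ggWwSscc=16 ggWwssCc=16 ggWwsscc=16 ggwwSsCc=8 ggwwSscc=8 ggwwssCc=8 ggwwsscc=8
ggWwssCc hits 16/256; gcd=16; 16÷16/256÷16 = 1/16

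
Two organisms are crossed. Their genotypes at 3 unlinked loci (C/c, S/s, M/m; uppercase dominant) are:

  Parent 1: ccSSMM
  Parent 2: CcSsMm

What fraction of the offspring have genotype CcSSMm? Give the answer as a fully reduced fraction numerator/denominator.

ccSSMM gametes: cSM×8
CcSsMm gametes: CSM×1, CSm×1, CsM×1, Csm×1, cSM×1, cSm×1, csM×1, csm×1
ccSSMM×CcSsMm grid (8·8=64): CcSSMM=8 CcSSMm=8 CcSsMM=8 CcSsMm=8 ccSSMM=8 ccSSMm=8 ccSsMM=8 ccSsMm=8
CcSSMm hits 8/64; gcd=8; 8÷8/64÷8 = 1/8

P(CcSSMm) = 1/8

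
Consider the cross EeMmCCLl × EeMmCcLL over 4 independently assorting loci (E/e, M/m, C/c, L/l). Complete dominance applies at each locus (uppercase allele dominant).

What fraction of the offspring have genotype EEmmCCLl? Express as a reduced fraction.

P(EEmmCCLl) = 1/64

EeMmCCLl gametes: EMCL×2, EMCl×2, EmCL×2, EmCl×2, eMCL×2, eMCl×2, emCL×2, emCl×2
EeMmCcLL gametes: EMCL×2, EMcL×2, EmCL×2, EmcL×2, eMCL×2, eMcL×2, emCL×2, emcL×2
EeMmCCLl×EeMmCcLL grid (16·16=256): EEMMCCLL=4 EEMMCCLl=4 EEMMCcLL=4 EEMMCcLl=4 EEMmCCLL=8 EEMmCCLl=8 EEMmCcLL=8 EEMmCcLl=8 EEmmCCLL=4 EEmmCCLl=4 EEmmCcLL=4 EEmmCcLl=4 EeMMCCLL=8 EeMMCCLl=8 EeMMCcLL=8 EeMMCcLl=8 EeMmCCLL=16 EeMmCCLl=16 EeMmCcLL=16 EeMmCcLl=16 EemmCCLL=8 EemmCCLl=8 EemmCcLL=8 EemmCcLl=8 eeMMCCLL=4 eeMMCCLl=4 eeMMCcLL=4 eeMMCcLl=4 eeMmCCLL=8 eeMmCCLl=8 eeMmCcLL=8 eeMmCcLl=8 eemmCCLL=4 eemmCCLl=4 eemmCcLL=4 eemmCcLl=4
EEmmCCLl hits 4/256; gcd=4; 4÷4/256÷4 = 1/64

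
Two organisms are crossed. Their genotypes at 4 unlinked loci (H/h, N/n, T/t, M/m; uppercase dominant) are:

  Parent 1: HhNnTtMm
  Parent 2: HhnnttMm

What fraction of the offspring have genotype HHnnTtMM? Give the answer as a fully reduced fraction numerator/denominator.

HhNnTtMm gametes: HNTM×1, HNTm×1, HNtM×1, HNtm×1, HnTM×1, HnTm×1, HntM×1, Hntm×1, hNTM×1, hNTm×1, hNtM×1, hNtm×1, hnTM×1, hnTm×1, hntM×1, hntm×1
HhnnttMm gametes: HntM×4, Hntm×4, hntM×4, hntm×4
HhNnTtMm×HhnnttMm grid (16·16=256): HHNnTtMM=4 HHNnTtMm=8 HHNnTtmm=4 HHNnttMM=4 HHNnttMm=8 HHNnttmm=4 HHnnTtMM=4 HHnnTtMm=8 HHnnTtmm=4 HHnnttMM=4 HHnnttMm=8 HHnnttmm=4 HhNnTtMM=8 HhNnTtMm=16 HhNnTtmm=8 HhNnttMM=8 HhNnttMm=16 HhNnttmm=8 HhnnTtMM=8 HhnnTtMm=16 HhnnTtmm=8 HhnnttMM=8 HhnnttMm=16 Hhnnttmm=8 hhNnTtMM=4 hhNnTtMm=8 hhNnTtmm=4 hhNnttMM=4 hhNnttMm=8 hhNnttmm=4 hhnnTtMM=4 hhnnTtMm=8 hhnnTtmm=4 hhnnttMM=4 hhnnttMm=8 hhnnttmm=4
HHnnTtMM hits 4/256; gcd=4; 4÷4/256÷4 = 1/64

P(HHnnTtMM) = 1/64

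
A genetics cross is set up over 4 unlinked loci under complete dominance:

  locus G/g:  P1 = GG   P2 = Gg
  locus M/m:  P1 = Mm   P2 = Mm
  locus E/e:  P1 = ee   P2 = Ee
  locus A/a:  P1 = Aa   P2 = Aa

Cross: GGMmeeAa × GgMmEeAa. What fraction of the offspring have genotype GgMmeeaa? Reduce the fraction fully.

GGMmeeAa gametes: GMeA×4, GMea×4, GmeA×4, Gmea×4
GgMmEeAa gametes: GMEA×1, GMEa×1, GMeA×1, GMea×1, GmEA×1, GmEa×1, GmeA×1, Gmea×1, gMEA×1, gMEa×1, gMeA×1, gMea×1, gmEA×1, gmEa×1, gmeA×1, gmea×1
GGMmeeAa×GgMmEeAa grid (16·16=256): GGMMEeAA=4 GGMMEeAa=8 GGMMEeaa=4 GGMMeeAA=4 GGMMeeAa=8 GGMMeeaa=4 GGMmEeAA=8 GGMmEeAa=16 GGMmEeaa=8 GGMmeeAA=8 GGMmeeAa=16 GGMmeeaa=8 GGmmEeAA=4 GGmmEeAa=8 GGmmEeaa=4 GGmmeeAA=4 GGmmeeAa=8 GGmmeeaa=4 GgMMEeAA=4 GgMMEeAa=8 GgMMEeaa=4 GgMMeeAA=4 GgMMeeAa=8 GgMMeeaa=4 GgMmEeAA=8 GgMmEeAa=16 GgMmEeaa=8 GgMmeeAA=8 GgMmeeAa=16 GgMmeeaa=8 GgmmEeAA=4 GgmmEeAa=8 GgmmEeaa=4 GgmmeeAA=4 GgmmeeAa=8 Ggmmeeaa=4
GgMmeeaa hits 8/256; gcd=8; 8÷8/256÷8 = 1/32

P(GgMmeeaa) = 1/32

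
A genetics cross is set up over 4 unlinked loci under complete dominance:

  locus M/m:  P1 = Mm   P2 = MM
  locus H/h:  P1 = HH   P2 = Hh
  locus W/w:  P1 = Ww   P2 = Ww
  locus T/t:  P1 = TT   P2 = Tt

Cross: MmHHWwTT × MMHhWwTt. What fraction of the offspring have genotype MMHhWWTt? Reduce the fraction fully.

P(MMHhWWTt) = 1/32

MmHHWwTT gametes: MHWT×4, MHwT×4, mHWT×4, mHwT×4
MMHhWwTt gametes: MHWT×2, MHWt×2, MHwT×2, MHwt×2, MhWT×2, MhWt×2, MhwT×2, Mhwt×2
MmHHWwTT×MMHhWwTt grid (16·16=256): MMHHWWTT=8 MMHHWWTt=8 MMHHWwTT=16 MMHHWwTt=16 MMHHwwTT=8 MMHHwwTt=8 MMHhWWTT=8 MMHhWWTt=8 MMHhWwTT=16 MMHhWwTt=16 MMHhwwTT=8 MMHhwwTt=8 MmHHWWTT=8 MmHHWWTt=8 MmHHWwTT=16 MmHHWwTt=16 MmHHwwTT=8 MmHHwwTt=8 MmHhWWTT=8 MmHhWWTt=8 MmHhWwTT=16 MmHhWwTt=16 MmHhwwTT=8 MmHhwwTt=8
MMHhWWTt hits 8/256; gcd=8; 8÷8/256÷8 = 1/32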